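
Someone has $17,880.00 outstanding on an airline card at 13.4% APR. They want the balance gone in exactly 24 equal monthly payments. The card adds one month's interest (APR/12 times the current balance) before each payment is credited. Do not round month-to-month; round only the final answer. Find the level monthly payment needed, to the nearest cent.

Monthly rate r = 13.4%/12 = 1.11667% = 0.0111667.
Level-payment amortization: P = B₀·r / (1 − (1+r)^(−n)) = 17880.00·0.0111667 / (1 − 1.01117^(−24)).
Denominator 1 − (1+r)^(−24) = 0.233955268.
P = 199.66 / 0.233955268 ≈ 853.41.

$853.41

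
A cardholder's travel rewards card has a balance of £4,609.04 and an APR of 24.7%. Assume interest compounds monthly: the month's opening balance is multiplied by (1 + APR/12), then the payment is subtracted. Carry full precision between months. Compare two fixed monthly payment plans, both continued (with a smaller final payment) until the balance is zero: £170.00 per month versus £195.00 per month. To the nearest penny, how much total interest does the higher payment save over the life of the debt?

£433.83

Monthly rate r = 24.7%/12 = 2.05833% = 0.0205833.
At £170.00/mo: n = ⌈−ln(1 − rB₀/P)/ln(1+r)⌉ = 41 payments (last £13.44); total interest = total paid − £4,609.04 = £2,204.40.
At £195.00/mo: 33 payments (last £139.61); total interest £1,770.57.
Interest saved = £2,204.40 − £1,770.57 = £433.83.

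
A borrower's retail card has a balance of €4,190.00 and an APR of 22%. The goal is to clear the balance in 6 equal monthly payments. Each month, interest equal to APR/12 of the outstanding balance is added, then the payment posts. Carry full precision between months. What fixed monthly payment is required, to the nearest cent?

Monthly rate r = 22%/12 = 1.83333% = 0.0183333.
Level-payment amortization: P = B₀·r / (1 − (1+r)^(−n)) = 4190.00·0.0183333 / (1 − 1.01833^(−6)).
Denominator 1 − (1+r)^(−6) = 0.103273011.
P = 76.8167 / 0.103273011 ≈ 743.82.

€743.82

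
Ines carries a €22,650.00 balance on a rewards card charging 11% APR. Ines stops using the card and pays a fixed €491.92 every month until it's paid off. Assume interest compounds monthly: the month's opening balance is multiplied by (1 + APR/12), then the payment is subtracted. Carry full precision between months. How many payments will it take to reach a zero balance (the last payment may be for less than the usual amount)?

61 months

Monthly rate r = 11%/12 = 0.916667% = 0.00916667.
Recurrence: B ← B·(1+r) − €491.92.
Month 1: interest €207.62; balance after payment €22,365.71.
Month 2: interest €205.02; balance after payment €22,078.80.
Closed form: n = −ln(1 − rB₀/P)/ln(1+r) = −ln(0.57793)/ln(1.00917) ≈ 60.089, so the balance reaches zero during payment 61.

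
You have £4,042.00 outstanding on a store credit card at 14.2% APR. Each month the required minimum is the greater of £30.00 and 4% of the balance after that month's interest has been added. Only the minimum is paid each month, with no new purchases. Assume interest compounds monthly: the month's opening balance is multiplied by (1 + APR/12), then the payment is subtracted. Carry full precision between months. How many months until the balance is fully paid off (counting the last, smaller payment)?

Monthly rate r = 14.2%/12 = 1.18333% = 0.0118333.
While 4% of the post-interest balance exceeds £30.00, each month B ← (B·(1+r))·(1 − 0.04), i.e. B shrinks by the factor (1+r)·0.96 = 0.97136.
This holds for months 1–59. Entering month 60 the balance is £727.83; 4% of the post-interest balance is now below £30.00, so the flat £30.00 minimum applies from here.
From month 60 a fixed £30.00 at rate r clears £727.83 in 29 more payments. Total: 59 + 29 = 88 months.

88 months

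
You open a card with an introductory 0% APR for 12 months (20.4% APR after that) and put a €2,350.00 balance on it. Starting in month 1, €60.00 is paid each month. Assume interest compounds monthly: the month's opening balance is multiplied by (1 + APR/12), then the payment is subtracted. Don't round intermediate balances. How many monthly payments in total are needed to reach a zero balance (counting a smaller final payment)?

49 payments

Promo months 1–12 at r₀ = 0%/12 = 0; months 13+ at r₁ = 20.4%/12 = 0.017.
After month 12 (no interest yet): B = €2,350.00 − 12·€60.00 = €1,630.00.
Then at r₁ with €60.00/mo: n₂ = −ln(1 − r₁·B/P)/ln(1+r₁) ≈ 36.76 → 37 more payments.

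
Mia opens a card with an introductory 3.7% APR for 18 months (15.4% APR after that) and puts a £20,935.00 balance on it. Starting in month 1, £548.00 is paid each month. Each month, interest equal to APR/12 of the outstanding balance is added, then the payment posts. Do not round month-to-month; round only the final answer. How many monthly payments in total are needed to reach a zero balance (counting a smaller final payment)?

Promo months 1–18 at r₀ = 3.7%/12 = 0.00308333; months 19+ at r₁ = 15.4%/12 = 0.0128333.
After month 18: iterate B ← B·(1+r₀) − £548.00 for 18 months → £12,001.03.
Then at r₁ with £548.00/mo: n₂ = −ln(1 − r₁·B/P)/ln(1+r₁) ≈ 25.88 → 26 more payments.

44 payments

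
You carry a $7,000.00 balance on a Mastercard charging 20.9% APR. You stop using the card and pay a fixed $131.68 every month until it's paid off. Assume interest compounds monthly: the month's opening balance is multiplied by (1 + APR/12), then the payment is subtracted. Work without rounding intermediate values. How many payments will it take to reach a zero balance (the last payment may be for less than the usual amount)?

Monthly rate r = 20.9%/12 = 1.74167% = 0.0174167.
Recurrence: B ← B·(1+r) − $131.68.
Month 1: interest $121.92; balance after payment $6,990.24.
Month 2: interest $121.75; balance after payment $6,980.30.
Closed form: n = −ln(1 − rB₀/P)/ln(1+r) = −ln(0.074144)/ln(1.01742) ≈ 150.679, so the balance reaches zero during payment 151.

151 payments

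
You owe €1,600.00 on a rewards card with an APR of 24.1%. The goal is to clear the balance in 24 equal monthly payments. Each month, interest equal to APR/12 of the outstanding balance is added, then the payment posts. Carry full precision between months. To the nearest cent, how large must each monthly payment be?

€84.67

Monthly rate r = 24.1%/12 = 2.00833% = 0.0200833.
Level-payment amortization: P = B₀·r / (1 − (1+r)^(−n)) = 1600.00·0.0200833 / (1 − 1.02008^(−24)).
Denominator 1 − (1+r)^(−24) = 0.37949633.
P = 32.1333 / 0.37949633 ≈ 84.67.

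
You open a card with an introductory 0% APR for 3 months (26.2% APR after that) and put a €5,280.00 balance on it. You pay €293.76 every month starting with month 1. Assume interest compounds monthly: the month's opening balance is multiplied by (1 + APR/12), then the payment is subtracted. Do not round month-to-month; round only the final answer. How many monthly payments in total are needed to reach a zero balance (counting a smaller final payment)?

Promo months 1–3 at r₀ = 0%/12 = 0; months 4+ at r₁ = 26.2%/12 = 0.0218333.
After month 3 (no interest yet): B = €5,280.00 − 3·€293.76 = €4,398.72.
Then at r₁ with €293.76/mo: n₂ = −ln(1 − r₁·B/P)/ln(1+r₁) ≈ 18.33 → 19 more payments.

22 payments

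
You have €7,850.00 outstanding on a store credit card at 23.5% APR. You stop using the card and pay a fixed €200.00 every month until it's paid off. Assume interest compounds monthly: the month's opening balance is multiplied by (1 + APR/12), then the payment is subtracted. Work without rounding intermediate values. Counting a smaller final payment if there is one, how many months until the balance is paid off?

Monthly rate r = 23.5%/12 = 1.95833% = 0.0195833.
Recurrence: B ← B·(1+r) − €200.00.
Month 1: interest €153.73; balance after payment €7,803.73.
Month 2: interest €152.82; balance after payment €7,756.55.
Closed form: n = −ln(1 − rB₀/P)/ln(1+r) = −ln(0.23135)/ln(1.01958) ≈ 75.477, so the balance reaches zero during payment 76.

76 payments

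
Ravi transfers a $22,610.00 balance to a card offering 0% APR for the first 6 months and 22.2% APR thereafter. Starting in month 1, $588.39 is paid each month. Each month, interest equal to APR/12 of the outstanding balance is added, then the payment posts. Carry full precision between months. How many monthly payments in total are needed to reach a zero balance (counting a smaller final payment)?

56 months

Promo months 1–6 at r₀ = 0%/12 = 0; months 7+ at r₁ = 22.2%/12 = 0.0185.
After month 6 (no interest yet): B = $22,610.00 − 6·$588.39 = $19,079.66.
Then at r₁ with $588.39/mo: n₂ = −ln(1 − r₁·B/P)/ln(1+r₁) ≈ 49.97 → 50 more payments.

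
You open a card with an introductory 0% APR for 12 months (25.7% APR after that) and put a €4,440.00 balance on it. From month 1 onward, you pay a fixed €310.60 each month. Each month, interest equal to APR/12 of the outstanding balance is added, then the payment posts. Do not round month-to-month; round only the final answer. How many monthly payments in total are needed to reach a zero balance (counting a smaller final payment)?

15 payments

Promo months 1–12 at r₀ = 0%/12 = 0; months 13+ at r₁ = 25.7%/12 = 0.0214167.
After month 12 (no interest yet): B = €4,440.00 − 12·€310.60 = €712.80.
Then at r₁ with €310.60/mo: n₂ = −ln(1 − r₁·B/P)/ln(1+r₁) ≈ 2.38 → 3 more payments.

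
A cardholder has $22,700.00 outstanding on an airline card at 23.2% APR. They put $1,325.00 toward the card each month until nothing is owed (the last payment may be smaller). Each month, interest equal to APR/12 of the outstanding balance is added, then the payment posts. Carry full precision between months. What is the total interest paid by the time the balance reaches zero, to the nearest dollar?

Monthly rate r = 23.2%/12 = 1.93333% = 0.0193333.
Payoff takes n = ⌈−ln(1 − rB₀/P)/ln(1+r)⌉ = ⌈21.009⌉ = 22 payments; the last is $12.23.
Total paid = 21·$1,325.00 + $12.23 = $27,837.23.
Total interest = total paid − principal = $27,837.23 − $22,700.00 = $5,137.23.

$5,137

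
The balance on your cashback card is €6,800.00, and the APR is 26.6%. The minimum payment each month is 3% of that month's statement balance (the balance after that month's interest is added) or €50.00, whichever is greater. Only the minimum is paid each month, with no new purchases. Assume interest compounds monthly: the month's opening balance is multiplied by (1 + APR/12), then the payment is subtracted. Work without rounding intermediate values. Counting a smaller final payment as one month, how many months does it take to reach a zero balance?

Monthly rate r = 26.6%/12 = 2.21667% = 0.0221667.
While 3% of the post-interest balance exceeds €50.00, each month B ← (B·(1+r))·(1 − 0.03), i.e. B shrinks by the factor (1+r)·0.97 = 0.9915.
This holds for months 1–168. Entering month 169 the balance is €1,621.09; 3% of the post-interest balance is now below €50.00, so the flat €50.00 minimum applies from here.
From month 169 a fixed €50.00 at rate r clears €1,621.09 in 58 more payments. Total: 168 + 58 = 226 months.

226 months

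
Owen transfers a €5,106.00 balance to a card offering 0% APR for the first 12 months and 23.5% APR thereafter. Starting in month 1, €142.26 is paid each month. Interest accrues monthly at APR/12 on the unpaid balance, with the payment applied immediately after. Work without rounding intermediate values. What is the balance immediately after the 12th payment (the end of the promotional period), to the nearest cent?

Promo months 1–12 at r₀ = 0%/12 = 0; months 13+ at r₁ = 23.5%/12 = 0.0195833.
After month 12 (no interest yet): B = €5,106.00 − 12·€142.26 = €3,398.88.

€3,398.88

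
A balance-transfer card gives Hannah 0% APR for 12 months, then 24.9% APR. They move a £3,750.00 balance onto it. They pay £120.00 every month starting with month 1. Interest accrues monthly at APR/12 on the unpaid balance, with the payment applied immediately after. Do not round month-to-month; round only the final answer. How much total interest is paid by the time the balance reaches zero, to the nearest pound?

Promo months 1–12 at r₀ = 0%/12 = 0; months 13+ at r₁ = 24.9%/12 = 0.02075.
After month 12 (no interest yet): B = £3,750.00 − 12·£120.00 = £2,310.00.
Then at r₁ with £120.00/mo: n₂ = −ln(1 − r₁·B/P)/ln(1+r₁) ≈ 24.83 → 25 more payments.
Total paid = 36·£120.00 + £99.42 = £4,419.42; interest = £4,419.42 − £3,750.00 = £669.42.

£669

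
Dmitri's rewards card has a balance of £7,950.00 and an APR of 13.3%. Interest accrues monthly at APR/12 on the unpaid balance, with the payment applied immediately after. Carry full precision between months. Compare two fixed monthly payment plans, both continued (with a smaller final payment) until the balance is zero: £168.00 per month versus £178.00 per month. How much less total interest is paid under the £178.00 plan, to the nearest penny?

£296.69

Monthly rate r = 13.3%/12 = 1.10833% = 0.0110833.
At £168.00/mo: n = ⌈−ln(1 − rB₀/P)/ln(1+r)⌉ = 68 payments (last £74.09); total interest = total paid − £7,950.00 = £3,380.09.
At £178.00/mo: 62 payments (last £175.40); total interest £3,083.40.
Interest saved = £3,380.09 − £3,083.40 = £296.69.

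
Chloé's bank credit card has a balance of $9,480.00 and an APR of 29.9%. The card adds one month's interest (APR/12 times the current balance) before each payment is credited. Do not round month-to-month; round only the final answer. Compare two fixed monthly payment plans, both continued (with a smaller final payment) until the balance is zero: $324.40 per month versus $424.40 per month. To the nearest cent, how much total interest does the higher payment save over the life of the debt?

Monthly rate r = 29.9%/12 = 2.49167% = 0.0249167.
At $324.40/mo: n = ⌈−ln(1 − rB₀/P)/ln(1+r)⌉ = 53 payments (last $299.44); total interest = total paid − $9,480.00 = $7,688.24.
At $424.40/mo: 34 payments (last $18.34); total interest $4,543.54.
Interest saved = $7,688.24 − $4,543.54 = $3,144.70.

$3,144.70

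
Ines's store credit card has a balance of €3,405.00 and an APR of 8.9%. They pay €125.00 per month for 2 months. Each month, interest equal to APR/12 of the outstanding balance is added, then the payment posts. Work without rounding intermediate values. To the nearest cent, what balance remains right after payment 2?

Monthly rate r = 8.9%/12 = 0.741667% = 0.00741667.
Each month: B ← B·(1+r) − €125.00.
Month 1: interest €25.25; balance after payment €3,305.25.
Month 2: interest €24.51; balance after payment €3,204.77.

€3,204.77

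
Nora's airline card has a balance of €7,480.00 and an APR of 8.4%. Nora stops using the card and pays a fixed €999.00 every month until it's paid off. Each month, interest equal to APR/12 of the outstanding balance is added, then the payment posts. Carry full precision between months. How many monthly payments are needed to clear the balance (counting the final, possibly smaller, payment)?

8 months

Monthly rate r = 8.4%/12 = 0.7% = 0.007.
Recurrence: B ← B·(1+r) − €999.00.
Month 1: interest €52.36; balance after payment €6,533.36.
Month 2: interest €45.73; balance after payment €5,580.09.
Closed form: n = −ln(1 − rB₀/P)/ln(1+r) = −ln(0.94759)/ln(1.007) ≈ 7.718, so the balance reaches zero during payment 8.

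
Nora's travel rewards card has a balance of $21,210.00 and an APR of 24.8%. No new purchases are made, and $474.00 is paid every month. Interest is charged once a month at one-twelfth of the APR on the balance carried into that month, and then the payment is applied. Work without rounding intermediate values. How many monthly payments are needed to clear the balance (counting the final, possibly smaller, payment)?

127 months

Monthly rate r = 24.8%/12 = 2.06667% = 0.0206667.
Recurrence: B ← B·(1+r) − $474.00.
Month 1: interest $438.34; balance after payment $21,174.34.
Month 2: interest $437.60; balance after payment $21,137.94.
Closed form: n = −ln(1 − rB₀/P)/ln(1+r) = −ln(0.075232)/ln(1.02067) ≈ 126.475, so the balance reaches zero during payment 127.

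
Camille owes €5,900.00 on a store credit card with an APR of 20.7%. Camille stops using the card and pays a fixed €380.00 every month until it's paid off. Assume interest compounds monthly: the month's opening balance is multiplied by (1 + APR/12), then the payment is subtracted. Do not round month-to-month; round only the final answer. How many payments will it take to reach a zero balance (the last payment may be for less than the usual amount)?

19 months

Monthly rate r = 20.7%/12 = 1.725% = 0.01725.
Recurrence: B ← B·(1+r) − €380.00.
Month 1: interest €101.77; balance after payment €5,621.77.
Month 2: interest €96.98; balance after payment €5,338.75.
Closed form: n = −ln(1 − rB₀/P)/ln(1+r) = −ln(0.73217)/ln(1.01725) ≈ 18.227, so the balance reaches zero during payment 19.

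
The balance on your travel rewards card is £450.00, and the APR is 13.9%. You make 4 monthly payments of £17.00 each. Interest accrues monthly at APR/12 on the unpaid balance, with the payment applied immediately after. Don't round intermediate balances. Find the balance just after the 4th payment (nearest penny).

Monthly rate r = 13.9%/12 = 1.15833% = 0.0115833.
Each month: B ← B·(1+r) − £17.00.
Month 1: interest £5.21; balance after payment £438.21.
Month 2: interest £5.08; balance after payment £426.29.
Month 3: interest £4.94; balance after payment £414.23.
Month 4: interest £4.80; balance after payment £402.02.

£402.02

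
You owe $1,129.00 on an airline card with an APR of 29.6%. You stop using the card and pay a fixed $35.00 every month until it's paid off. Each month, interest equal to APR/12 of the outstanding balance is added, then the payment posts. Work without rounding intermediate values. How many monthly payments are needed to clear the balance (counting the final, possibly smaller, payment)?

66 months

Monthly rate r = 29.6%/12 = 2.46667% = 0.0246667.
Recurrence: B ← B·(1+r) − $35.00.
Month 1: interest $27.85; balance after payment $1,121.85.
Month 2: interest $27.67; balance after payment $1,114.52.
Closed form: n = −ln(1 − rB₀/P)/ln(1+r) = −ln(0.20432)/ln(1.02467) ≈ 65.171, so the balance reaches zero during payment 66.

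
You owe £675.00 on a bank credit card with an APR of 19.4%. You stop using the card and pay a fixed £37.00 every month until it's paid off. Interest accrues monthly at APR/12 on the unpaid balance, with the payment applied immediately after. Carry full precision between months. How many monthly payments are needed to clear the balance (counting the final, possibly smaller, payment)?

Monthly rate r = 19.4%/12 = 1.61667% = 0.0161667.
Recurrence: B ← B·(1+r) − £37.00.
Month 1: interest £10.91; balance after payment £648.91.
Month 2: interest £10.49; balance after payment £622.40.
Closed form: n = −ln(1 − rB₀/P)/ln(1+r) = −ln(0.70507)/ln(1.01617) ≈ 21.790, so the balance reaches zero during payment 22.

22 payments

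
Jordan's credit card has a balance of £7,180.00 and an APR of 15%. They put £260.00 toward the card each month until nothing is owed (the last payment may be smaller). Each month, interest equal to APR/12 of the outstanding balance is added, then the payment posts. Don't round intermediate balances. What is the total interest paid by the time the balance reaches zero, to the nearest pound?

Monthly rate r = 15%/12 = 1.25% = 0.0125.
Payoff takes n = ⌈−ln(1 − rB₀/P)/ln(1+r)⌉ = ⌈34.084⌉ = 35 payments; the last is £22.06.
Total paid = 34·£260.00 + £22.06 = £8,862.06.
Total interest = total paid − principal = £8,862.06 − £7,180.00 = £1,682.06.

£1,682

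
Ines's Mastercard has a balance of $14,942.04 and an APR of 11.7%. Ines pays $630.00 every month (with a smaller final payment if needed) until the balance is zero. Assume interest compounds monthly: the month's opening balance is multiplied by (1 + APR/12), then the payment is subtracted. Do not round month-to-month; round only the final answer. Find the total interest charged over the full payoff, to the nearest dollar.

$2,134

Monthly rate r = 11.7%/12 = 0.975% = 0.00975.
Payoff takes n = ⌈−ln(1 − rB₀/P)/ln(1+r)⌉ = ⌈27.104⌉ = 28 payments; the last is $65.81.
Total paid = 27·$630.00 + $65.81 = $17,075.81.
Total interest = total paid − principal = $17,075.81 − $14,942.04 = $2,133.77.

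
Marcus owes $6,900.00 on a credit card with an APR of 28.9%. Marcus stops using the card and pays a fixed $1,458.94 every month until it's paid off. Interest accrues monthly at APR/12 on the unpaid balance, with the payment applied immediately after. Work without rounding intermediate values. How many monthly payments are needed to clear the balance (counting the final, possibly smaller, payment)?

6 payments

Monthly rate r = 28.9%/12 = 2.40833% = 0.0240833.
Recurrence: B ← B·(1+r) − $1,458.94.
Month 1: interest $166.17; balance after payment $5,607.24.
Month 2: interest $135.04; balance after payment $4,283.34.
Month 3: interest $103.16; balance after payment $2,927.55.
Month 4: interest $70.51; balance after payment $1,539.12.
Month 5: interest $37.07; balance after payment $117.25.
Month 6: interest $2.82; balance after payment $0.00.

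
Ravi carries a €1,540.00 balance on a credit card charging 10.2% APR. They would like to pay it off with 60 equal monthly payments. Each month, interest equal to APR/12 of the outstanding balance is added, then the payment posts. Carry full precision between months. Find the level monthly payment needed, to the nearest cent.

Monthly rate r = 10.2%/12 = 0.85% = 0.0085.
Level-payment amortization: P = B₀·r / (1 − (1+r)^(−n)) = 1540.00·0.0085 / (1 − 1.0085^(−60)).
Denominator 1 − (1+r)^(−60) = 0.39820878.
P = 13.09 / 0.39820878 ≈ 32.87.

€32.87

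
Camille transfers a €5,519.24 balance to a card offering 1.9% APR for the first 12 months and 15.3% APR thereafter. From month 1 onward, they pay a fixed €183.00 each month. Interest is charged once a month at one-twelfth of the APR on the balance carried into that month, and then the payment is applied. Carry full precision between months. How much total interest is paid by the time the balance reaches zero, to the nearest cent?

€594.93

Promo months 1–12 at r₀ = 1.9%/12 = 0.00158333; months 13+ at r₁ = 15.3%/12 = 0.01275.
After month 12: iterate B ← B·(1+r₀) − €183.00 for 12 months → €3,409.80.
Then at r₁ with €183.00/mo: n₂ = −ln(1 − r₁·B/P)/ln(1+r₁) ≈ 21.41 → 22 more payments.
Total paid = 33·€183.00 + €75.17 = €6,114.17; interest = €6,114.17 − €5,519.24 = €594.93.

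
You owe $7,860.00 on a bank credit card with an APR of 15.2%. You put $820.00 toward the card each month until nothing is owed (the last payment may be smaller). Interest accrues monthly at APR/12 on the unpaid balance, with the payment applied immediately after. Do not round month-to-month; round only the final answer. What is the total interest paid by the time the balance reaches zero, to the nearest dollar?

$574

Monthly rate r = 15.2%/12 = 1.26667% = 0.0126667.
Payoff takes n = ⌈−ln(1 − rB₀/P)/ln(1+r)⌉ = ⌈10.284⌉ = 11 payments; the last is $233.69.
Total paid = 10·$820.00 + $233.69 = $8,433.69.
Total interest = total paid − principal = $8,433.69 − $7,860.00 = $573.69.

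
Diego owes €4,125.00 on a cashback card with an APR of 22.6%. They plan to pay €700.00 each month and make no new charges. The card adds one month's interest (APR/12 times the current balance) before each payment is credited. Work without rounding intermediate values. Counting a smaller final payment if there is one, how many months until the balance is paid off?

Monthly rate r = 22.6%/12 = 1.88333% = 0.0188333.
Recurrence: B ← B·(1+r) − €700.00.
Month 1: interest €77.69; balance after payment €3,502.69.
Month 2: interest €65.97; balance after payment €2,868.65.
Closed form: n = −ln(1 − rB₀/P)/ln(1+r) = −ln(0.88902)/ln(1.01883) ≈ 6.305, so the balance reaches zero during payment 7.

7 payments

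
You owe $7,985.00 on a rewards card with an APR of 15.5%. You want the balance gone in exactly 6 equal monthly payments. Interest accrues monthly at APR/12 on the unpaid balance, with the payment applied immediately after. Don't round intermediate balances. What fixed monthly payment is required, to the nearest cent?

$1,391.64

Monthly rate r = 15.5%/12 = 1.29167% = 0.0129167.
Level-payment amortization: P = B₀·r / (1 − (1+r)^(−n)) = 7985.00·0.0129167 / (1 − 1.01292^(−6)).
Denominator 1 − (1+r)^(−6) = 0.0741136165.
P = 103.14 / 0.0741136165 ≈ 1391.64.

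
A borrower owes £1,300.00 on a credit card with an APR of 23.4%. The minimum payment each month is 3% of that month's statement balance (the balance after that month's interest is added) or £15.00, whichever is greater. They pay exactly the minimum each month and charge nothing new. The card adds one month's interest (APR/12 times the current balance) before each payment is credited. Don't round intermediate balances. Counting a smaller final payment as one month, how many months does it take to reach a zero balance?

Monthly rate r = 23.4%/12 = 1.95% = 0.0195.
While 3% of the post-interest balance exceeds £15.00, each month B ← (B·(1+r))·(1 − 0.03), i.e. B shrinks by the factor (1+r)·0.97 = 0.98891.
This holds for months 1–88. Entering month 89 the balance is £487.45; 3% of the post-interest balance is now below £15.00, so the flat £15.00 minimum applies from here.
From month 89 a fixed £15.00 at rate r clears £487.45 in 53 more payments. Total: 88 + 53 = 141 months.

141 months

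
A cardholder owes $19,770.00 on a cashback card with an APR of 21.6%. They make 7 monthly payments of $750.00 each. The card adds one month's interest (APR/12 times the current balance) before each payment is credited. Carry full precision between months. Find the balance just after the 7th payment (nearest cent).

Monthly rate r = 21.6%/12 = 1.8% = 0.018.
Each month: B ← B·(1+r) − $750.00.
Month 1: interest $355.86; balance after payment $19,375.86.
Month 2: interest $348.77; balance after payment $18,974.63.
Month 3: interest $341.54; balance after payment $18,566.17.
Month 4: interest $334.19; balance after payment $18,150.36.
Month 5: interest $326.71; balance after payment $17,727.07.
Month 6: interest $319.09; balance after payment $17,296.15.
Month 7: interest $311.33; balance after payment $16,857.48.

$16,857.48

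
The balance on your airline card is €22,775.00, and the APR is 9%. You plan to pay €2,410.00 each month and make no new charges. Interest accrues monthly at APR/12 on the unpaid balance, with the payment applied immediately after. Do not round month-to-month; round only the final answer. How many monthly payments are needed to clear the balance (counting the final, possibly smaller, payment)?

10 payments

Monthly rate r = 9%/12 = 0.75% = 0.0075.
Recurrence: B ← B·(1+r) − €2,410.00.
Month 1: interest €170.81; balance after payment €20,535.81.
Month 2: interest €154.02; balance after payment €18,279.83.
Closed form: n = −ln(1 − rB₀/P)/ln(1+r) = −ln(0.92912)/ln(1.0075) ≈ 9.839, so the balance reaches zero during payment 10.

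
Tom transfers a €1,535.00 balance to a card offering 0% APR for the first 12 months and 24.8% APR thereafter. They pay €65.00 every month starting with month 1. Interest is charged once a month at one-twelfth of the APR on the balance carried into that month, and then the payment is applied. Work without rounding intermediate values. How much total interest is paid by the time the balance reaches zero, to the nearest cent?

€117.41

Promo months 1–12 at r₀ = 0%/12 = 0; months 13+ at r₁ = 24.8%/12 = 0.0206667.
After month 12 (no interest yet): B = €1,535.00 − 12·€65.00 = €755.00.
Then at r₁ with €65.00/mo: n₂ = −ln(1 − r₁·B/P)/ln(1+r₁) ≈ 13.42 → 14 more payments.
Total paid = 25·€65.00 + €27.41 = €1,652.41; interest = €1,652.41 − €1,535.00 = €117.41.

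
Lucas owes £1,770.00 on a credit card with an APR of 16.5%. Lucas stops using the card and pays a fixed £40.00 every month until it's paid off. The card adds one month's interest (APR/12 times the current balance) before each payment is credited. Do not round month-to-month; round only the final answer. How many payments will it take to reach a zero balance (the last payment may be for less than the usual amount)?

Monthly rate r = 16.5%/12 = 1.375% = 0.01375.
Recurrence: B ← B·(1+r) − £40.00.
Month 1: interest £24.34; balance after payment £1,754.34.
Month 2: interest £24.12; balance after payment £1,738.46.
Closed form: n = −ln(1 − rB₀/P)/ln(1+r) = −ln(0.39156)/ln(1.01375) ≈ 68.658, so the balance reaches zero during payment 69.

69 payments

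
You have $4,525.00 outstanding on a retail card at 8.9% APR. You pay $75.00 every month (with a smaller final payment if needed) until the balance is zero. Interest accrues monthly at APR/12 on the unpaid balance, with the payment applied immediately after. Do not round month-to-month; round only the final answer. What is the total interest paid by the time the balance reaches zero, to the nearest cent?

$1,496.45

Monthly rate r = 8.9%/12 = 0.741667% = 0.00741667.
Payoff takes n = ⌈−ln(1 − rB₀/P)/ln(1+r)⌉ = ⌈80.285⌉ = 81 payments; the last is $21.45.
Total paid = 80·$75.00 + $21.45 = $6,021.45.
Total interest = total paid − principal = $6,021.45 − $4,525.00 = $1,496.45.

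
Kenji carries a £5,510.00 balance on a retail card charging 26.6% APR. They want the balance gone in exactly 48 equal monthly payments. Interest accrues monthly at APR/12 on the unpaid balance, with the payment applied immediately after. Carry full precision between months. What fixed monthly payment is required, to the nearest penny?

£187.65

Monthly rate r = 26.6%/12 = 2.21667% = 0.0221667.
Level-payment amortization: P = B₀·r / (1 − (1+r)^(−n)) = 5510.00·0.0221667 / (1 − 1.02217^(−48)).
Denominator 1 − (1+r)^(−48) = 0.650893678.
P = 122.138 / 0.650893678 ≈ 187.65.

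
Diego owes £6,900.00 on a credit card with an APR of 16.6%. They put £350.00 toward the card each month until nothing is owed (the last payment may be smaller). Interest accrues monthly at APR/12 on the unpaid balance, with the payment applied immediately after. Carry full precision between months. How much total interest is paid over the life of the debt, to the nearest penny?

Monthly rate r = 16.6%/12 = 1.38333% = 0.0138333.
Payoff takes n = ⌈−ln(1 − rB₀/P)/ln(1+r)⌉ = ⌈23.178⌉ = 24 payments; the last is £62.76.
Total paid = 23·£350.00 + £62.76 = £8,112.76.
Total interest = total paid − principal = £8,112.76 − £6,900.00 = £1,212.76.

£1,212.76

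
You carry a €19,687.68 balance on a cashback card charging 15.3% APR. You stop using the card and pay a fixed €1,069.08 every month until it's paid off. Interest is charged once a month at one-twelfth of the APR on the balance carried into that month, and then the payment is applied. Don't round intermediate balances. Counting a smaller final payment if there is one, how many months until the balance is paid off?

22 months

Monthly rate r = 15.3%/12 = 1.275% = 0.01275.
Recurrence: B ← B·(1+r) − €1,069.08.
Month 1: interest €251.02; balance after payment €18,869.62.
Month 2: interest €240.59; balance after payment €18,041.13.
Closed form: n = −ln(1 − rB₀/P)/ln(1+r) = −ln(0.7652)/ln(1.01275) ≈ 21.123, so the balance reaches zero during payment 22.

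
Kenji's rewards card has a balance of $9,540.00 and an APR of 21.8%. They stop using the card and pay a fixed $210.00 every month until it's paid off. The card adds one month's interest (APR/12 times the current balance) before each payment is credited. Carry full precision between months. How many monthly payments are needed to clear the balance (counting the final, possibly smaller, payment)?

97 months

Monthly rate r = 21.8%/12 = 1.81667% = 0.0181667.
Recurrence: B ← B·(1+r) − $210.00.
Month 1: interest $173.31; balance after payment $9,503.31.
Month 2: interest $172.64; balance after payment $9,465.95.
Closed form: n = −ln(1 − rB₀/P)/ln(1+r) = −ln(0.17471)/ln(1.01817) ≈ 96.903, so the balance reaches zero during payment 97.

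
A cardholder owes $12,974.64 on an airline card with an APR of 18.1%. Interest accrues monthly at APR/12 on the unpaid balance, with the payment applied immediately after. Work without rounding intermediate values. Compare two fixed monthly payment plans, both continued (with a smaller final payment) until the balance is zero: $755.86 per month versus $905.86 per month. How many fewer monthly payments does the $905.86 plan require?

Monthly rate r = 18.1%/12 = 1.50833% = 0.0150833.
At $755.86/mo: n = ⌈−ln(1 − rB₀/P)/ln(1+r)⌉ = 21 payments (last $11.24); total interest = total paid − $12,974.64 = $2,153.80.
At $905.86/mo: 17 payments (last $235.12); total interest $1,754.24.
Payments saved = 21 − 17 = 4.

4 fewer payments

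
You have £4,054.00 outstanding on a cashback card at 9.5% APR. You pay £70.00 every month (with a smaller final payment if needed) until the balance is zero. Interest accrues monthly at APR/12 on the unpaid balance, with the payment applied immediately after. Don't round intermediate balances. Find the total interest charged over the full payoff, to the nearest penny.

Monthly rate r = 9.5%/12 = 0.791667% = 0.00791667.
Payoff takes n = ⌈−ln(1 − rB₀/P)/ln(1+r)⌉ = ⌈77.787⌉ = 78 payments; the last is £55.15.
Total paid = 77·£70.00 + £55.15 = £5,445.15.
Total interest = total paid − principal = £5,445.15 − £4,054.00 = £1,391.15.

£1,391.15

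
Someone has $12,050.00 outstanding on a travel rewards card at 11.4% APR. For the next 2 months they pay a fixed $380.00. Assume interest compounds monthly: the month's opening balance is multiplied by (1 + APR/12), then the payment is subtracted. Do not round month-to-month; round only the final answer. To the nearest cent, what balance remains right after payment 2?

$11,516.43

Monthly rate r = 11.4%/12 = 0.95% = 0.0095.
Each month: B ← B·(1+r) − $380.00.
Month 1: interest $114.47; balance after payment $11,784.48.
Month 2: interest $111.95; balance after payment $11,516.43.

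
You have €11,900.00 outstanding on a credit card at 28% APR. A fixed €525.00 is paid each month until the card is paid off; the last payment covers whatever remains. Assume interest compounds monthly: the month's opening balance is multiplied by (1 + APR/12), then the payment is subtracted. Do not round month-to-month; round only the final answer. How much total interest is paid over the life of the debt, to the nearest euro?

Monthly rate r = 28%/12 = 2.33333% = 0.0233333.
Payoff takes n = ⌈−ln(1 − rB₀/P)/ln(1+r)⌉ = ⌈32.632⌉ = 33 payments; the last is €333.10.
Total paid = 32·€525.00 + €333.10 = €17,133.10.
Total interest = total paid − principal = €17,133.10 − €11,900.00 = €5,233.10.

€5,233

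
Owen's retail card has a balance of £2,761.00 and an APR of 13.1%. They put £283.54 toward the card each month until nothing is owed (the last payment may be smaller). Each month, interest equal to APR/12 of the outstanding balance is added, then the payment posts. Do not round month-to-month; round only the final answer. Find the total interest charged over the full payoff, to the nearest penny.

£174.31

Monthly rate r = 13.1%/12 = 1.09167% = 0.0109167.
Payoff takes n = ⌈−ln(1 − rB₀/P)/ln(1+r)⌉ = ⌈10.351⌉ = 11 payments; the last is £99.91.
Total paid = 10·£283.54 + £99.91 = £2,935.31.
Total interest = total paid − principal = £2,935.31 − £2,761.00 = £174.31.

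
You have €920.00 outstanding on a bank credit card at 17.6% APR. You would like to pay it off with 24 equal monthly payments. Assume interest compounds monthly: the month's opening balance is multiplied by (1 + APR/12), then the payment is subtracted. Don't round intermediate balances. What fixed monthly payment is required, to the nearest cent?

€45.75

Monthly rate r = 17.6%/12 = 1.46667% = 0.0146667.
Level-payment amortization: P = B₀·r / (1 − (1+r)^(−n)) = 920.00·0.0146667 / (1 − 1.01467^(−24)).
Denominator 1 − (1+r)^(−24) = 0.294919735.
P = 13.4933 / 0.294919735 ≈ 45.75.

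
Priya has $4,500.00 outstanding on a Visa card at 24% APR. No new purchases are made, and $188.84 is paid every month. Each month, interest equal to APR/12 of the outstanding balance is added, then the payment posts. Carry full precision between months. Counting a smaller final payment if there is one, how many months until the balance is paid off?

33 months

Monthly rate r = 24%/12 = 2% = 0.02.
Recurrence: B ← B·(1+r) − $188.84.
Month 1: interest $90.00; balance after payment $4,401.16.
Month 2: interest $88.02; balance after payment $4,300.34.
Closed form: n = −ln(1 − rB₀/P)/ln(1+r) = −ln(0.52341)/ln(1.02) ≈ 32.693, so the balance reaches zero during payment 33.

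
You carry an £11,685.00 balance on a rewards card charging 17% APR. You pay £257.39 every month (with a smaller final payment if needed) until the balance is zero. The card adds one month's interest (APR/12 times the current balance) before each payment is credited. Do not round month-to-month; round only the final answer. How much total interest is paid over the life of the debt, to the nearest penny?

£7,168.82

Monthly rate r = 17%/12 = 1.41667% = 0.0141667.
Payoff takes n = ⌈−ln(1 − rB₀/P)/ln(1+r)⌉ = ⌈73.249⌉ = 74 payments; the last is £64.35.
Total paid = 73·£257.39 + £64.35 = £18,853.82.
Total interest = total paid − principal = £18,853.82 − £11,685.00 = £7,168.82.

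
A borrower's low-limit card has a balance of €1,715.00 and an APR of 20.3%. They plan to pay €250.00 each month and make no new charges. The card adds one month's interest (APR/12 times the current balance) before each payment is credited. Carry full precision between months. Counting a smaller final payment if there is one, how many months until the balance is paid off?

8 payments

Monthly rate r = 20.3%/12 = 1.69167% = 0.0169167.
Recurrence: B ← B·(1+r) − €250.00.
Month 1: interest €29.01; balance after payment €1,494.01.
Month 2: interest €25.27; balance after payment €1,269.29.
Closed form: n = −ln(1 − rB₀/P)/ln(1+r) = −ln(0.88395)/ln(1.01692) ≈ 7.353, so the balance reaches zero during payment 8.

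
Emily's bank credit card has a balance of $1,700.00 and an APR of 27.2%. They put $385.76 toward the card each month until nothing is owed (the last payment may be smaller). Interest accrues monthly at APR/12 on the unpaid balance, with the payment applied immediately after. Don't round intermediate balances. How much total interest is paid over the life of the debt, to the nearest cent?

Monthly rate r = 27.2%/12 = 2.26667% = 0.0226667.
Payoff takes n = ⌈−ln(1 − rB₀/P)/ln(1+r)⌉ = ⌈4.695⌉ = 5 payments; the last is $269.12.
Total paid = 4·$385.76 + $269.12 = $1,812.16.
Total interest = total paid − principal = $1,812.16 − $1,700.00 = $112.16.

$112.16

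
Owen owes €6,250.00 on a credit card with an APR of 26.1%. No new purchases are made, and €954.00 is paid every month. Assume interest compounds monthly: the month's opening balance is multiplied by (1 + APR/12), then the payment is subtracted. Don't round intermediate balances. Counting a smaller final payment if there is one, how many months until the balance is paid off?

Monthly rate r = 26.1%/12 = 2.175% = 0.02175.
Recurrence: B ← B·(1+r) − €954.00.
Month 1: interest €135.94; balance after payment €5,431.94.
Month 2: interest €118.14; balance after payment €4,596.08.
Closed form: n = −ln(1 − rB₀/P)/ln(1+r) = −ln(0.85751)/ln(1.02175) ≈ 7.144, so the balance reaches zero during payment 8.

8 months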